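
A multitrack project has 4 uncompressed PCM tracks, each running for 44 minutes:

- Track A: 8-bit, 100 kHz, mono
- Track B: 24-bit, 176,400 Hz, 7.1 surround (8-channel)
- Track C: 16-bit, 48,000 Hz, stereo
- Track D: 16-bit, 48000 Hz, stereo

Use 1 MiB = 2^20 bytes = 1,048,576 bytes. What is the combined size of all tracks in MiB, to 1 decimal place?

11877.5 MiB

44 minutes = 2,640 s.
Track A: 100,000 × 2,640 × 1 × 1 = 264,000,000 bytes.
Track B: 176,400 × 2,640 × 3 × 8 = 11,176,704,000 bytes.
Track C: 48,000 × 2,640 × 2 × 2 = 506,880,000 bytes.
Track D: 48,000 × 2,640 × 2 × 2 = 506,880,000 bytes.
Total = 12,454,464,000 bytes = 11877.5 MiB.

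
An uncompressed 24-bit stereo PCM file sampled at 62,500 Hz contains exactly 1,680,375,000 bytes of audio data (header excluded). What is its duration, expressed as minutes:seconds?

Byte rate = 62,500 × 3 × 2 = 375,000 bytes/s.
Duration = 1,680,375,000 / 375,000 = 4,481 s.
4,481 s = 74:41.

74:41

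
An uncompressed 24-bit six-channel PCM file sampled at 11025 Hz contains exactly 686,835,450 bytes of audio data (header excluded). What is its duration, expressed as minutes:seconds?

Byte rate = 11,025 × 3 × 6 = 198,450 bytes/s.
Duration = 686,835,450 / 198,450 = 3,461 s.
3,461 s = 57:41.

57:41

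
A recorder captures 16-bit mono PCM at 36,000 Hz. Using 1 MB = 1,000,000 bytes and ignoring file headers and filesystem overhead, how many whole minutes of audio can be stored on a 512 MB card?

Uncompressed byte rate = 36,000 × 2 × 1 = 72,000 bytes/s.
Capacity = 512 × 1,000,000 = 512,000,000 bytes.
512,000,000 / 72,000 ≈ 7111.11 s → 118 minutes.

118 minutes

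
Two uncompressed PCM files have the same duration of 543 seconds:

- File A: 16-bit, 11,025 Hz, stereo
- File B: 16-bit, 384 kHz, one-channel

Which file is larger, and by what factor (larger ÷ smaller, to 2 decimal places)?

File A: 11,025 × 2 × 2 = 44,100 bytes/s.
File B: 384,000 × 2 × 1 = 768,000 bytes/s.
File B is larger; ratio = 417,024,000 / 23,946,300 = 17.41.

File B, by a factor of 17.41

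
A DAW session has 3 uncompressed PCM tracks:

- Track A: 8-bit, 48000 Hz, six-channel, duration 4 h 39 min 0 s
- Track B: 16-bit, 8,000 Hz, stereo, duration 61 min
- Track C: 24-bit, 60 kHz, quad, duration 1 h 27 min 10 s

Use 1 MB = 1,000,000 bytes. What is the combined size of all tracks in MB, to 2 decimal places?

8703.84 MB

Track A: 4 h 39 min 0 s = 16,740 s; 48,000 × 16,740 × 1 × 6 = 4,821,120,000 bytes.
Track B: 61 min = 3,660 s; 8,000 × 3,660 × 2 × 2 = 117,120,000 bytes.
Track C: 1 h 27 min 10 s = 5,230 s; 60,000 × 5,230 × 3 × 4 = 3,765,600,000 bytes.
Total = 8,703,840,000 bytes = 8703.84 MB.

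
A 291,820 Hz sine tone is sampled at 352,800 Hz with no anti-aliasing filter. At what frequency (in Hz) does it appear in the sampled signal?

Nyquist = 352,800/2 = 176,400 Hz; 291,820 Hz exceeds it.
Alias = |291,820 − 1×352,800| = |291,820 − 352,800| = 60,980 Hz.

60,980 Hz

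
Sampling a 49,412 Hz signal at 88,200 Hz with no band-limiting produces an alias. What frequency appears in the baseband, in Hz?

38,788 Hz

Nyquist = 88,200/2 = 44,100 Hz; 49,412 Hz exceeds it.
Alias = |49,412 − 1×88,200| = |49,412 − 88,200| = 38,788 Hz.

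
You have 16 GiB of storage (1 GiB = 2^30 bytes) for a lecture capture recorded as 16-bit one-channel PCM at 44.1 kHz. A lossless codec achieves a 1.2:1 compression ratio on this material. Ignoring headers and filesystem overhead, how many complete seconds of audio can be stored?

Uncompressed byte rate = 44,100 × 2 × 1 = 88,200 bytes/s.
After 1.2:1 compression, effective rate ≈ 73500 bytes/s.
Capacity = 16 × 1,073,741,824 = 17,179,869,184 bytes.
17,179,869,184 / effective rate ≈ 233739.72 s → 233,739 seconds.

233,739 seconds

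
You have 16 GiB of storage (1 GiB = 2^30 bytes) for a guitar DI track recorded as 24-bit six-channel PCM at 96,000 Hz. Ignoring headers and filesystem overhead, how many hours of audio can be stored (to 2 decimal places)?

Uncompressed byte rate = 96,000 × 3 × 6 = 1,728,000 bytes/s.
Capacity = 16 × 1,073,741,824 = 17,179,869,184 bytes.
17,179,869,184 / 1,728,000 ≈ 9942.05 s → 2.76 hours.

2.76 hours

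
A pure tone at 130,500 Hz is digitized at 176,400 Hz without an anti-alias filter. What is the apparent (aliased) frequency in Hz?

45,900 Hz

Nyquist = 176,400/2 = 88,200 Hz; 130,500 Hz exceeds it.
Alias = |130,500 − 1×176,400| = |130,500 − 176,400| = 45,900 Hz.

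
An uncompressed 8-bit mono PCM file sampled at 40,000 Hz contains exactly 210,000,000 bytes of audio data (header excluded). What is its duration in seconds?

5,250 seconds

Byte rate = 40,000 × 1 × 1 = 40,000 bytes/s.
Duration = 210,000,000 / 40,000 = 5,250 s.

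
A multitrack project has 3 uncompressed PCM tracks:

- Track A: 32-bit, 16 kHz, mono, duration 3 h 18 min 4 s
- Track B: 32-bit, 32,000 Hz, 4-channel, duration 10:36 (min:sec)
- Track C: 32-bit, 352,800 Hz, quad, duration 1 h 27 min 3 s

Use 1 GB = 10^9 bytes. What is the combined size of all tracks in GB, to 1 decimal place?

30.6 GB

Track A: 3 h 18 min 4 s = 11,884 s; 16,000 × 11,884 × 4 × 1 = 760,576,000 bytes.
Track B: 10:36 (min:sec) = 636 s; 32,000 × 636 × 4 × 4 = 325,632,000 bytes.
Track C: 1 h 27 min 3 s = 5,223 s; 352,800 × 5,223 × 4 × 4 = 29,482,790,400 bytes.
Total = 30,568,998,400 bytes = 30.6 GB.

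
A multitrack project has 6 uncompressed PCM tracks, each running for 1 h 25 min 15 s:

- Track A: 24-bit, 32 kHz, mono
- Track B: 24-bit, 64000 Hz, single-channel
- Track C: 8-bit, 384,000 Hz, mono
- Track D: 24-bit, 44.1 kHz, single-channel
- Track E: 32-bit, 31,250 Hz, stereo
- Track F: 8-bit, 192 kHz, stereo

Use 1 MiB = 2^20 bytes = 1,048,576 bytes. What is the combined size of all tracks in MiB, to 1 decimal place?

1 h 25 min 15 s = 5,115 s.
Track A: 32,000 × 5,115 × 3 × 1 = 491,040,000 bytes.
Track B: 64,000 × 5,115 × 3 × 1 = 982,080,000 bytes.
Track C: 384,000 × 5,115 × 1 × 1 = 1,964,160,000 bytes.
Track D: 44,100 × 5,115 × 3 × 1 = 676,714,500 bytes.
Track E: 31,250 × 5,115 × 4 × 2 = 1,278,750,000 bytes.
Track F: 192,000 × 5,115 × 1 × 2 = 1,964,160,000 bytes.
Total = 7,356,904,500 bytes = 7016.1 MiB.

7016.1 MiB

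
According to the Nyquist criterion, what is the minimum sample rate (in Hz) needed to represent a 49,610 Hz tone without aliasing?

Minimum sample rate = 2 × 49,610 Hz = 99,220 Hz.

99,220 Hz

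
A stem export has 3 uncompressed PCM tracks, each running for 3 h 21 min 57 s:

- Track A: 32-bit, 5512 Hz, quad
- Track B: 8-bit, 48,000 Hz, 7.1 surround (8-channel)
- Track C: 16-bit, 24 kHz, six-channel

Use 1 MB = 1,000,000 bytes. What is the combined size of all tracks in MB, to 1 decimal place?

3 h 21 min 57 s = 12,117 s.
Track A: 5,512 × 12,117 × 4 × 4 = 1,068,622,464 bytes.
Track B: 48,000 × 12,117 × 1 × 8 = 4,652,928,000 bytes.
Track C: 24,000 × 12,117 × 2 × 6 = 3,489,696,000 bytes.
Total = 9,211,246,464 bytes = 9211.2 MB.

9211.2 MB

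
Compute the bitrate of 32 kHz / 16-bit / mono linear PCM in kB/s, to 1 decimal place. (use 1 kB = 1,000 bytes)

64.0 kB/s

Bit rate = 32,000 × 16 × 1 = 512,000 bits/s.
512,000 / 8 = 64,000 B/s = 64.0 kB/s.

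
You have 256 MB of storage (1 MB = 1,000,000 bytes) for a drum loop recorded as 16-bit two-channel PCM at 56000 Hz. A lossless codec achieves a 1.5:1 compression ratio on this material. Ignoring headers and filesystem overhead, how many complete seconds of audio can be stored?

1,714 seconds

Uncompressed byte rate = 56,000 × 2 × 2 = 224,000 bytes/s.
After 1.5:1 compression, effective rate ≈ 149333.33 bytes/s.
Capacity = 256 × 1,000,000 = 256,000,000 bytes.
256,000,000 / effective rate ≈ 1714.29 s → 1,714 seconds.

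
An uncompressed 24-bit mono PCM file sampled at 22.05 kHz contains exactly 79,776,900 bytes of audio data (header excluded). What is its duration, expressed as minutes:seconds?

Byte rate = 22,050 × 3 × 1 = 66,150 bytes/s.
Duration = 79,776,900 / 66,150 = 1,206 s.
1,206 s = 20:06.

20:06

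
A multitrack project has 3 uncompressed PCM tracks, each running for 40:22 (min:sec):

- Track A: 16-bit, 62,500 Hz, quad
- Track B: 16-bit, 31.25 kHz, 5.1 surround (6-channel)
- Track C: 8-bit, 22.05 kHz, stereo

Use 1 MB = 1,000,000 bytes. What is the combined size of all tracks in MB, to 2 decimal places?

40:22 (min:sec) = 2,422 s.
Track A: 62,500 × 2,422 × 2 × 4 = 1,211,000,000 bytes.
Track B: 31,250 × 2,422 × 2 × 6 = 908,250,000 bytes.
Track C: 22,050 × 2,422 × 1 × 2 = 106,810,200 bytes.
Total = 2,226,060,200 bytes = 2226.06 MB.

2226.06 MB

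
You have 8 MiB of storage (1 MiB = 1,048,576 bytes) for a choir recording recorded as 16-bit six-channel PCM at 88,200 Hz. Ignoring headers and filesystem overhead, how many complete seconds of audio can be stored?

Uncompressed byte rate = 88,200 × 2 × 6 = 1,058,400 bytes/s.
Capacity = 8 × 1,048,576 = 8,388,608 bytes.
8,388,608 / 1,058,400 ≈ 7.93 s → 7 seconds.

7 seconds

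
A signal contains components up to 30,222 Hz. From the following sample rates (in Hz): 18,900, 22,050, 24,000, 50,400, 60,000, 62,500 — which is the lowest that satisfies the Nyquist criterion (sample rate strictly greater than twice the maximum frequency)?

Need sample rate > 2 × 30,222 = 60,444 Hz.
Lowest listed rate above 60,444 Hz is 62,500 Hz.

62,500 Hz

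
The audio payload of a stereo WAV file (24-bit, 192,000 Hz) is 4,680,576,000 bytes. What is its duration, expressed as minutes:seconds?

67:43

Byte rate = 192,000 × 3 × 2 = 1,152,000 bytes/s.
Duration = 4,680,576,000 / 1,152,000 = 4,063 s.
4,063 s = 67:43.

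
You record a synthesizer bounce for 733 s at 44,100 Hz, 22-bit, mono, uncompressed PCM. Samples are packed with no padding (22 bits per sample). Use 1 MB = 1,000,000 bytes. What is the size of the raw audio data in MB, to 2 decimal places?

Bits = 44,100 × 733 × 22 × 1 = 711,156,600 bits = 88,894,575 bytes.
88,894,575 / 1,000,000 = 88.89 MB.

88.89 MB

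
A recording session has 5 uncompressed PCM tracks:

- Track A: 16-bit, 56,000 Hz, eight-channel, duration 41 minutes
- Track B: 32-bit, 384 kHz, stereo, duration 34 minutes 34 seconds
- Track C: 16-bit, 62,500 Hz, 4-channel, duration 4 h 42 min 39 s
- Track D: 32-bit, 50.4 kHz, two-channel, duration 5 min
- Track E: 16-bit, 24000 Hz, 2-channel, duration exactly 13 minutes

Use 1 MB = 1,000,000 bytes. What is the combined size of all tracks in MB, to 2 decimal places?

Track A: 41 minutes = 2,460 s; 56,000 × 2,460 × 2 × 8 = 2,204,160,000 bytes.
Track B: 34 minutes 34 seconds = 2,074 s; 384,000 × 2,074 × 4 × 2 = 6,371,328,000 bytes.
Track C: 4 h 42 min 39 s = 16,959 s; 62,500 × 16,959 × 2 × 4 = 8,479,500,000 bytes.
Track D: 5 min = 300 s; 50,400 × 300 × 4 × 2 = 120,960,000 bytes.
Track E: exactly 13 minutes = 780 s; 24,000 × 780 × 2 × 2 = 74,880,000 bytes.
Total = 17,250,828,000 bytes = 17250.83 MB.

17250.83 MB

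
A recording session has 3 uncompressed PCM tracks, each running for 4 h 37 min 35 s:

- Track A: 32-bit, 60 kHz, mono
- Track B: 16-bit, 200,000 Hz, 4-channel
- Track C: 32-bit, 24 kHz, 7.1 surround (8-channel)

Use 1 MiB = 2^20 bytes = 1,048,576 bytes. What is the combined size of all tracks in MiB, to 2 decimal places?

41424.03 MiB

4 h 37 min 35 s = 16,655 s.
Track A: 60,000 × 16,655 × 4 × 1 = 3,997,200,000 bytes.
Track B: 200,000 × 16,655 × 2 × 4 = 26,648,000,000 bytes.
Track C: 24,000 × 16,655 × 4 × 8 = 12,791,040,000 bytes.
Total = 43,436,240,000 bytes = 41424.03 MiB.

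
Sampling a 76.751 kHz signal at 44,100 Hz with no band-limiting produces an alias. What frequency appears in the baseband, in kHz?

Nyquist = 44,100/2 = 22,050 Hz; 76,751 Hz exceeds it.
Alias = |76,751 − 2×44,100| = |76,751 − 88,200| = 11,449 Hz = 11.449 kHz.

11.449 kHz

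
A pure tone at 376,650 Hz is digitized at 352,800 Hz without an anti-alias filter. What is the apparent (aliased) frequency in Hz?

23,850 Hz

Nyquist = 352,800/2 = 176,400 Hz; 376,650 Hz exceeds it.
Alias = |376,650 − 1×352,800| = |376,650 − 352,800| = 23,850 Hz.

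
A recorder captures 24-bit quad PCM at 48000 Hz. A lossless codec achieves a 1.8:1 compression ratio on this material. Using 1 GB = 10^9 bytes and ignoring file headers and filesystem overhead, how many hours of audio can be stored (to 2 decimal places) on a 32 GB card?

27.78 hours

Uncompressed byte rate = 48,000 × 3 × 4 = 576,000 bytes/s.
After 1.8:1 compression, effective rate ≈ 320000 bytes/s.
Capacity = 32 × 1,000,000,000 = 32,000,000,000 bytes.
32,000,000,000 / effective rate ≈ 100000 s → 27.78 hours.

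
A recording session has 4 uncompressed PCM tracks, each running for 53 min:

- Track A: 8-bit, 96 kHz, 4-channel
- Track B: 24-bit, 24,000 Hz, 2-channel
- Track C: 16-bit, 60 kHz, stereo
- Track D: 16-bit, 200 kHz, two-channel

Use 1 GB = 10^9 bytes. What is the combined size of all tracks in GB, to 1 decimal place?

53 min = 3,180 s.
Track A: 96,000 × 3,180 × 1 × 4 = 1,221,120,000 bytes.
Track B: 24,000 × 3,180 × 3 × 2 = 457,920,000 bytes.
Track C: 60,000 × 3,180 × 2 × 2 = 763,200,000 bytes.
Track D: 200,000 × 3,180 × 2 × 2 = 2,544,000,000 bytes.
Total = 4,986,240,000 bytes = 5.0 GB.

5.0 GB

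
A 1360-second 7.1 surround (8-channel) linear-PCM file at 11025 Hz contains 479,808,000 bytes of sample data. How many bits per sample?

Bytes per sample = 479,808,000 / (11,025 × 1,360 × 8) = 479,808,000 / 119,952,000 = 4.
Bit depth = 4 × 8 = 32 bits.

32 bits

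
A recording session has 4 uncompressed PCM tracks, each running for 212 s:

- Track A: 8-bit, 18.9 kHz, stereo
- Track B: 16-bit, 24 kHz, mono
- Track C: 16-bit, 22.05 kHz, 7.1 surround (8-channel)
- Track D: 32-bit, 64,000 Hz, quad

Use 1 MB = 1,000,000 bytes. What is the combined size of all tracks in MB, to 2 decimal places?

310.07 MB

Track A: 18,900 × 212 × 1 × 2 = 8,013,600 bytes.
Track B: 24,000 × 212 × 2 × 1 = 10,176,000 bytes.
Track C: 22,050 × 212 × 2 × 8 = 74,793,600 bytes.
Track D: 64,000 × 212 × 4 × 4 = 217,088,000 bytes.
Total = 310,071,200 bytes = 310.07 MB.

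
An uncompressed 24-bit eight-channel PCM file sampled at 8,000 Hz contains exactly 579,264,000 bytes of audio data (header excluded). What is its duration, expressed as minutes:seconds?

Byte rate = 8,000 × 3 × 8 = 192,000 bytes/s.
Duration = 579,264,000 / 192,000 = 3,017 s.
3,017 s = 50:17.

50:17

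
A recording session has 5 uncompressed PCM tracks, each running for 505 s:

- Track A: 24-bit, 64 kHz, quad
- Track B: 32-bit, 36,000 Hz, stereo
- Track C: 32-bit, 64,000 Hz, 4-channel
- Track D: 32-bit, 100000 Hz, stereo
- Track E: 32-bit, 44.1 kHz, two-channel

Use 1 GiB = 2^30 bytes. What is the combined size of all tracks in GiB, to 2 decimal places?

Track A: 64,000 × 505 × 3 × 4 = 387,840,000 bytes.
Track B: 36,000 × 505 × 4 × 2 = 145,440,000 bytes.
Track C: 64,000 × 505 × 4 × 4 = 517,120,000 bytes.
Track D: 100,000 × 505 × 4 × 2 = 404,000,000 bytes.
Track E: 44,100 × 505 × 4 × 2 = 178,164,000 bytes.
Total = 1,632,564,000 bytes = 1.52 GiB.

1.52 GiB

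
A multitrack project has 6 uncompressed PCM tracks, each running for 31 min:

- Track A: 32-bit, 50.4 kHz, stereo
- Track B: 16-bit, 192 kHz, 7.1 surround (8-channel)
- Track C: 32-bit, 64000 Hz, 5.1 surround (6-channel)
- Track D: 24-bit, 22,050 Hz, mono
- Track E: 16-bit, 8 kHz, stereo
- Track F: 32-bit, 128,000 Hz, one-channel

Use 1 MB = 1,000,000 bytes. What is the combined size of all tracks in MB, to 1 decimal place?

31 min = 1,860 s.
Track A: 50,400 × 1,860 × 4 × 2 = 749,952,000 bytes.
Track B: 192,000 × 1,860 × 2 × 8 = 5,713,920,000 bytes.
Track C: 64,000 × 1,860 × 4 × 6 = 2,856,960,000 bytes.
Track D: 22,050 × 1,860 × 3 × 1 = 123,039,000 bytes.
Track E: 8,000 × 1,860 × 2 × 2 = 59,520,000 bytes.
Track F: 128,000 × 1,860 × 4 × 1 = 952,320,000 bytes.
Total = 10,455,711,000 bytes = 10455.7 MB.

10455.7 MB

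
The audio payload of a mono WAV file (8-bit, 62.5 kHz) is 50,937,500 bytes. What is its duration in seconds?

815 seconds

Byte rate = 62,500 × 1 × 1 = 62,500 bytes/s.
Duration = 50,937,500 / 62,500 = 815 s.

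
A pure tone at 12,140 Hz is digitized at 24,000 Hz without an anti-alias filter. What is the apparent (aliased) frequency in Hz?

11,860 Hz

Nyquist = 24,000/2 = 12,000 Hz; 12,140 Hz exceeds it.
Alias = |12,140 − 1×24,000| = |12,140 − 24,000| = 11,860 Hz.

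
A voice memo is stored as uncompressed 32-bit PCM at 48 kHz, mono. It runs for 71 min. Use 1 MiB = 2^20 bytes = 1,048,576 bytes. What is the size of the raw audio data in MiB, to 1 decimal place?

Duration = 71 min = 4,260 s.
Bytes = 48,000 samples/s × 4,260 s × 4 bytes/sample × 1 ch = 817,920,000 bytes.
817,920,000 / 1,048,576 = 780.0 MiB.

780.0 MiB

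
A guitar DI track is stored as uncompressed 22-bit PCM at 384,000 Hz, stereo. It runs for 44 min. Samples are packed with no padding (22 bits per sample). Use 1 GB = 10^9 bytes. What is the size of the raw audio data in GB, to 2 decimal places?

Duration = 44 min = 2,640 s.
Bits = 384,000 × 2,640 × 22 × 2 = 44,605,440,000 bits = 5,575,680,000 bytes.
5,575,680,000 / 1,000,000,000 = 5.58 GB.

5.58 GB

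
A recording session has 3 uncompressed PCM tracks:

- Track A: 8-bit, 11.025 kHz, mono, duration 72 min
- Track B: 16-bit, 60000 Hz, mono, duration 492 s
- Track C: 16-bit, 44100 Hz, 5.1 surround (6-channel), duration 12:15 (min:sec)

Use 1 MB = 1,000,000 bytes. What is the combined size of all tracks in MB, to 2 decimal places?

495.63 MB

Track A: 72 min = 4,320 s; 11,025 × 4,320 × 1 × 1 = 47,628,000 bytes.
Track B: 60,000 × 492 × 2 × 1 = 59,040,000 bytes.
Track C: 12:15 (min:sec) = 735 s; 44,100 × 735 × 2 × 6 = 388,962,000 bytes.
Total = 495,630,000 bytes = 495.63 MB.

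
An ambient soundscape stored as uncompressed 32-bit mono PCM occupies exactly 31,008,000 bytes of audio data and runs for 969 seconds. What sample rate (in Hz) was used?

8,000 Hz

Bytes = sample_rate × seconds × bytes_per_sample × channels.
sample_rate = 31,008,000 / (969 × 4 × 1) = 31,008,000 / 3,876 = 8,000 Hz.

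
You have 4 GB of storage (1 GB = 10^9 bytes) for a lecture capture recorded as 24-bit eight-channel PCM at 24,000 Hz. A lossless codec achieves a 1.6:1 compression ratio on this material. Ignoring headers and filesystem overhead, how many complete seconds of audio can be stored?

Uncompressed byte rate = 24,000 × 3 × 8 = 576,000 bytes/s.
After 1.6:1 compression, effective rate ≈ 360000 bytes/s.
Capacity = 4 × 1,000,000,000 = 4,000,000,000 bytes.
4,000,000,000 / effective rate ≈ 11111.11 s → 11,111 seconds.

11,111 seconds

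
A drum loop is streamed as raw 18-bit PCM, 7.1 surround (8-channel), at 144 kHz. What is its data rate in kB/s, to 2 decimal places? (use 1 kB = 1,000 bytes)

2592.00 kB/s

Bit rate = 144,000 × 18 × 8 = 20,736,000 bits/s.
20,736,000 / 8 = 2,592,000 B/s = 2592.00 kB/s.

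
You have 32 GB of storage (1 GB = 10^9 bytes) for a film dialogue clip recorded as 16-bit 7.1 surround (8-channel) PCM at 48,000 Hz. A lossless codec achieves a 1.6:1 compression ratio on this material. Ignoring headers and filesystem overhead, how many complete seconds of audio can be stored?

66,666 seconds

Uncompressed byte rate = 48,000 × 2 × 8 = 768,000 bytes/s.
After 1.6:1 compression, effective rate ≈ 480000 bytes/s.
Capacity = 32 × 1,000,000,000 = 32,000,000,000 bytes.
32,000,000,000 / effective rate ≈ 66666.67 s → 66,666 seconds.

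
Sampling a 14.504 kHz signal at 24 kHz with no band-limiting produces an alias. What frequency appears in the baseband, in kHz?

Nyquist = 24,000/2 = 12,000 Hz; 14,504 Hz exceeds it.
Alias = |14,504 − 1×24,000| = |14,504 − 24,000| = 9,496 Hz = 9.496 kHz.

9.496 kHz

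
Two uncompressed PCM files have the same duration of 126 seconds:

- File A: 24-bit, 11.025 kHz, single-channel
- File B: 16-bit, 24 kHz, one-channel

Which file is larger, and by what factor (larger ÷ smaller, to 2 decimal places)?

File B, by a factor of 1.45

File A: 11,025 × 3 × 1 = 33,075 bytes/s.
File B: 24,000 × 2 × 1 = 48,000 bytes/s.
File B is larger; ratio = 6,048,000 / 4,167,450 = 1.45.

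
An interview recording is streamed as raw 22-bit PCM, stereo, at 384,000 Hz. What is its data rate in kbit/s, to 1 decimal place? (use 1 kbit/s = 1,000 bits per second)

16896.0 kbit/s

Bit rate = 384,000 × 22 × 2 = 16,896,000 bits/s.
= 16896.0 kbit/s.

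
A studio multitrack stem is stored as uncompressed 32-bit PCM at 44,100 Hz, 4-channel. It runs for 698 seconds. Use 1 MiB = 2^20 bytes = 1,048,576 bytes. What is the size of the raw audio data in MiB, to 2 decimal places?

469.69 MiB

Bytes = 44,100 samples/s × 698 s × 4 bytes/sample × 4 ch = 492,508,800 bytes.
492,508,800 / 1,048,576 = 469.69 MiB.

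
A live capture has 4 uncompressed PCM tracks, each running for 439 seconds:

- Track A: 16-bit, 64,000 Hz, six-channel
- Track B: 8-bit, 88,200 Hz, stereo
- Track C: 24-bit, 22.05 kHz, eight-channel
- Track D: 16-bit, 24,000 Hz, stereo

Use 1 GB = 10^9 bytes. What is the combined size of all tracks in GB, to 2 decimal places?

Track A: 64,000 × 439 × 2 × 6 = 337,152,000 bytes.
Track B: 88,200 × 439 × 1 × 2 = 77,439,600 bytes.
Track C: 22,050 × 439 × 3 × 8 = 232,318,800 bytes.
Track D: 24,000 × 439 × 2 × 2 = 42,144,000 bytes.
Total = 689,054,400 bytes = 0.69 GB.

0.69 GB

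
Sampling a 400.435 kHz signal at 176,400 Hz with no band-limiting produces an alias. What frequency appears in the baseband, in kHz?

47.635 kHz

Nyquist = 176,400/2 = 88,200 Hz; 400,435 Hz exceeds it.
Alias = |400,435 − 2×176,400| = |400,435 − 352,800| = 47,635 Hz = 47.635 kHz.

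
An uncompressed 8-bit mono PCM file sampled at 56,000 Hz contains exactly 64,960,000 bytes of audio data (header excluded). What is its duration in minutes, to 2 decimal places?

19.33 minutes

Byte rate = 56,000 × 1 × 1 = 56,000 bytes/s.
Duration = 64,960,000 / 56,000 = 1,160 s.
1,160 s / 60 = 19.33 minutes.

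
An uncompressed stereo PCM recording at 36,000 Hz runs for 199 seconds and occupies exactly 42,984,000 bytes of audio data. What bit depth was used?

24 bits

Bytes per sample = 42,984,000 / (36,000 × 199 × 2) = 42,984,000 / 14,328,000 = 3.
Bit depth = 3 × 8 = 24 bits.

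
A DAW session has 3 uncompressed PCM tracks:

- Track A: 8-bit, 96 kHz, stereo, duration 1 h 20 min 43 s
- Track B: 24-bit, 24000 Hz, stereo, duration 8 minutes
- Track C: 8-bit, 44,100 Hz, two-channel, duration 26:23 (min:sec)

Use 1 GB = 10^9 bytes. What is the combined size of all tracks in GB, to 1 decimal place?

Track A: 1 h 20 min 43 s = 4,843 s; 96,000 × 4,843 × 1 × 2 = 929,856,000 bytes.
Track B: 8 minutes = 480 s; 24,000 × 480 × 3 × 2 = 69,120,000 bytes.
Track C: 26:23 (min:sec) = 1,583 s; 44,100 × 1,583 × 1 × 2 = 139,620,600 bytes.
Total = 1,138,596,600 bytes = 1.1 GB.

1.1 GB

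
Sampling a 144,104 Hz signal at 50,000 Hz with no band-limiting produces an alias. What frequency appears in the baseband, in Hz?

5,896 Hz

Nyquist = 50,000/2 = 25,000 Hz; 144,104 Hz exceeds it.
Alias = |144,104 − 3×50,000| = |144,104 − 150,000| = 5,896 Hz.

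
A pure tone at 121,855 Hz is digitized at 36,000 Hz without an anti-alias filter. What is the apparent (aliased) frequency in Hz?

13,855 Hz

Nyquist = 36,000/2 = 18,000 Hz; 121,855 Hz exceeds it.
Alias = |121,855 − 3×36,000| = |121,855 − 108,000| = 13,855 Hz.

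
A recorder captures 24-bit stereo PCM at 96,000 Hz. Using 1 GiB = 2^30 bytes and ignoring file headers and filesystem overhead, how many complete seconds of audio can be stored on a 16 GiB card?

29,826 seconds

Uncompressed byte rate = 96,000 × 3 × 2 = 576,000 bytes/s.
Capacity = 16 × 1,073,741,824 = 17,179,869,184 bytes.
17,179,869,184 / 576,000 ≈ 29826.16 s → 29,826 seconds.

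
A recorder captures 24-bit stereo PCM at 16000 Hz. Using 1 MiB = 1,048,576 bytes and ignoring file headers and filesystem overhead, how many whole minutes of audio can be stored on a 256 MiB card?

46 minutes

Uncompressed byte rate = 16,000 × 3 × 2 = 96,000 bytes/s.
Capacity = 256 × 1,048,576 = 268,435,456 bytes.
268,435,456 / 96,000 ≈ 2796.2 s → 46 minutes.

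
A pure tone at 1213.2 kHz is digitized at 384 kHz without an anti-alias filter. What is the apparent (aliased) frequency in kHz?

61.2 kHz

Nyquist = 384,000/2 = 192,000 Hz; 1,213,200 Hz exceeds it.
Alias = |1,213,200 − 3×384,000| = |1,213,200 − 1,152,000| = 61,200 Hz = 61.2 kHz.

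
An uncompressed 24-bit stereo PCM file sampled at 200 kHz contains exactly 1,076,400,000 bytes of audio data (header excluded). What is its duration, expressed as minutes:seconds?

14:57

Byte rate = 200,000 × 3 × 2 = 1,200,000 bytes/s.
Duration = 1,076,400,000 / 1,200,000 = 897 s.
897 s = 14:57.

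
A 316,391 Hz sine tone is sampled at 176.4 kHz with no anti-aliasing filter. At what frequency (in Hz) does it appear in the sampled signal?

Nyquist = 176,400/2 = 88,200 Hz; 316,391 Hz exceeds it.
Alias = |316,391 − 2×176,400| = |316,391 − 352,800| = 36,409 Hz.

36,409 Hz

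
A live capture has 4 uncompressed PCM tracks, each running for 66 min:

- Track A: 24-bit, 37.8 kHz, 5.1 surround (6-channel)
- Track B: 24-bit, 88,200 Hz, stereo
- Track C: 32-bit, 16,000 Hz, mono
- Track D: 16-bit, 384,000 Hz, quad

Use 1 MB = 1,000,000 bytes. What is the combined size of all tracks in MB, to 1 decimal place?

66 min = 3,960 s.
Track A: 37,800 × 3,960 × 3 × 6 = 2,694,384,000 bytes.
Track B: 88,200 × 3,960 × 3 × 2 = 2,095,632,000 bytes.
Track C: 16,000 × 3,960 × 4 × 1 = 253,440,000 bytes.
Track D: 384,000 × 3,960 × 2 × 4 = 12,165,120,000 bytes.
Total = 17,208,576,000 bytes = 17208.6 MB.

17208.6 MB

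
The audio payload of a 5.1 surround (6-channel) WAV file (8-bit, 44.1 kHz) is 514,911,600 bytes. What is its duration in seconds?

1,946 seconds

Byte rate = 44,100 × 1 × 6 = 264,600 bytes/s.
Duration = 514,911,600 / 264,600 = 1,946 s.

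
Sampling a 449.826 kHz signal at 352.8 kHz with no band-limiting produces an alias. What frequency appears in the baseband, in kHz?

97.026 kHz

Nyquist = 352,800/2 = 176,400 Hz; 449,826 Hz exceeds it.
Alias = |449,826 − 1×352,800| = |449,826 − 352,800| = 97,026 Hz = 97.026 kHz.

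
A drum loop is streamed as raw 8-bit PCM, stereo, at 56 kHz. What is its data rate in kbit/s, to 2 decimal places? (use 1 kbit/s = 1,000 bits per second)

Bit rate = 56,000 × 8 × 2 = 896,000 bits/s.
= 896.00 kbit/s.

896.00 kbit/s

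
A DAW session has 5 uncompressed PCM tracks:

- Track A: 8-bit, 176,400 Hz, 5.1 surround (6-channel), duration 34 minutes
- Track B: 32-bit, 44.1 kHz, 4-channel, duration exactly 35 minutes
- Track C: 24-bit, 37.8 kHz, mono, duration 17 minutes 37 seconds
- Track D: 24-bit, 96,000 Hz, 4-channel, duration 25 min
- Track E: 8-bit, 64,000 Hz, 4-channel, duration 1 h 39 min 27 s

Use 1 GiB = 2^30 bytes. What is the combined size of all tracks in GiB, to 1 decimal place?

Track A: 34 minutes = 2,040 s; 176,400 × 2,040 × 1 × 6 = 2,159,136,000 bytes.
Track B: exactly 35 minutes = 2,100 s; 44,100 × 2,100 × 4 × 4 = 1,481,760,000 bytes.
Track C: 17 minutes 37 seconds = 1,057 s; 37,800 × 1,057 × 3 × 1 = 119,863,800 bytes.
Track D: 25 min = 1,500 s; 96,000 × 1,500 × 3 × 4 = 1,728,000,000 bytes.
Track E: 1 h 39 min 27 s = 5,967 s; 64,000 × 5,967 × 1 × 4 = 1,527,552,000 bytes.
Total = 7,016,311,800 bytes = 6.5 GiB.

6.5 GiB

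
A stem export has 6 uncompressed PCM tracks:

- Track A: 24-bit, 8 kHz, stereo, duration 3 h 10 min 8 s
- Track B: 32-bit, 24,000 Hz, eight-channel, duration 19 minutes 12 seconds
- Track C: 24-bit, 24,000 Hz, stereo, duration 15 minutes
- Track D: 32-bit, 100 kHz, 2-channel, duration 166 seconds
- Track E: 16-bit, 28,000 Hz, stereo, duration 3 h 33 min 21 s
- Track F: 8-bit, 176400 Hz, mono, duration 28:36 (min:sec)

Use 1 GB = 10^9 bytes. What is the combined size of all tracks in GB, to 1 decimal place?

3.4 GB

Track A: 3 h 10 min 8 s = 11,408 s; 8,000 × 11,408 × 3 × 2 = 547,584,000 bytes.
Track B: 19 minutes 12 seconds = 1,152 s; 24,000 × 1,152 × 4 × 8 = 884,736,000 bytes.
Track C: 15 minutes = 900 s; 24,000 × 900 × 3 × 2 = 129,600,000 bytes.
Track D: 100,000 × 166 × 4 × 2 = 132,800,000 bytes.
Track E: 3 h 33 min 21 s = 12,801 s; 28,000 × 12,801 × 2 × 2 = 1,433,712,000 bytes.
Track F: 28:36 (min:sec) = 1,716 s; 176,400 × 1,716 × 1 × 1 = 302,702,400 bytes.
Total = 3,431,134,400 bytes = 3.4 GB.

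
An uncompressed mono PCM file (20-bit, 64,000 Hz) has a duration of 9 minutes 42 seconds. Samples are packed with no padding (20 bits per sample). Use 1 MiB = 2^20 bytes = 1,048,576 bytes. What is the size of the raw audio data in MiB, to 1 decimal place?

Duration = 9 minutes 42 seconds = 582 s.
Bits = 64,000 × 582 × 20 × 1 = 744,960,000 bits = 93,120,000 bytes.
93,120,000 / 1,048,576 = 88.8 MiB.

88.8 MiB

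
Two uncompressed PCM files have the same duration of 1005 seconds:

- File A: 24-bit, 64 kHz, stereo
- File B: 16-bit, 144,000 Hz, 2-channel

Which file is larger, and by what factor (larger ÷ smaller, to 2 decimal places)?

File A: 64,000 × 3 × 2 = 384,000 bytes/s.
File B: 144,000 × 2 × 2 = 576,000 bytes/s.
File B is larger; ratio = 578,880,000 / 385,920,000 = 1.50.

File B, by a factor of 1.50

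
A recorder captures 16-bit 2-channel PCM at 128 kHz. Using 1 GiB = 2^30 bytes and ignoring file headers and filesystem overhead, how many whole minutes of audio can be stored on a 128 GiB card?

Uncompressed byte rate = 128,000 × 2 × 2 = 512,000 bytes/s.
Capacity = 128 × 1,073,741,824 = 137,438,953,472 bytes.
137,438,953,472 / 512,000 ≈ 268435.46 s → 4,473 minutes.

4,473 minutes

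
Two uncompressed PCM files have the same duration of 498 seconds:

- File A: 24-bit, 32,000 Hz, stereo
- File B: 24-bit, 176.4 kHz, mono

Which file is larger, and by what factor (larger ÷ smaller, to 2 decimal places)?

File A: 32,000 × 3 × 2 = 192,000 bytes/s.
File B: 176,400 × 3 × 1 = 529,200 bytes/s.
File B is larger; ratio = 263,541,600 / 95,616,000 = 2.76.

File B, by a factor of 2.76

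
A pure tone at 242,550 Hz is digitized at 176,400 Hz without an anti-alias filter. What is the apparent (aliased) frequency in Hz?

66,150 Hz

Nyquist = 176,400/2 = 88,200 Hz; 242,550 Hz exceeds it.
Alias = |242,550 − 1×176,400| = |242,550 − 176,400| = 66,150 Hz.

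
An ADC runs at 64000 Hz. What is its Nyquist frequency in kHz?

32 kHz

Nyquist frequency = sample rate / 2 = 64,000 / 2 = 32 kHz.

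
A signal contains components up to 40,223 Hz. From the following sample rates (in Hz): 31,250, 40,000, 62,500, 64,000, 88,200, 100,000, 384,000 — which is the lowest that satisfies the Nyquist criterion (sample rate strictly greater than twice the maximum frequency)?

88,200 Hz

Need sample rate > 2 × 40,223 = 80,446 Hz.
Lowest listed rate above 80,446 Hz is 88,200 Hz.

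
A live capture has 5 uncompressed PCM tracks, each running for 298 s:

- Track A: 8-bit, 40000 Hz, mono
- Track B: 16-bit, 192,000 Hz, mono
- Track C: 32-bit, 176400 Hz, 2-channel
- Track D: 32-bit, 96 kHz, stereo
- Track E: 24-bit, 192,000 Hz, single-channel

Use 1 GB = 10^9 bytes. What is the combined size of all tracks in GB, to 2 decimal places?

0.95 GB

Track A: 40,000 × 298 × 1 × 1 = 11,920,000 bytes.
Track B: 192,000 × 298 × 2 × 1 = 114,432,000 bytes.
Track C: 176,400 × 298 × 4 × 2 = 420,537,600 bytes.
Track D: 96,000 × 298 × 4 × 2 = 228,864,000 bytes.
Track E: 192,000 × 298 × 3 × 1 = 171,648,000 bytes.
Total = 947,401,600 bytes = 0.95 GB.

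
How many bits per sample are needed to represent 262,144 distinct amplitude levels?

18 bits

log2(262,144) = 18.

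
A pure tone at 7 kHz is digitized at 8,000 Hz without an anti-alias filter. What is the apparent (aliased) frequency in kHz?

1 kHz

Nyquist = 8,000/2 = 4,000 Hz; 7,000 Hz exceeds it.
Alias = |7,000 − 1×8,000| = |7,000 − 8,000| = 1,000 Hz = 1 kHz.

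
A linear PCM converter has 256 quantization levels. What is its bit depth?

8 bits

log2(256) = 8.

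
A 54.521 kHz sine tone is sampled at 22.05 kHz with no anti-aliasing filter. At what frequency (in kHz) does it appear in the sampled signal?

Nyquist = 22,050/2 = 11,025 Hz; 54,521 Hz exceeds it.
Alias = |54,521 − 2×22,050| = |54,521 − 44,100| = 10,421 Hz = 10.421 kHz.

10.421 kHz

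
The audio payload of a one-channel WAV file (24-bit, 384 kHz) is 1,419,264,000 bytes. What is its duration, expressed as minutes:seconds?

Byte rate = 384,000 × 3 × 1 = 1,152,000 bytes/s.
Duration = 1,419,264,000 / 1,152,000 = 1,232 s.
1,232 s = 20:32.

20:32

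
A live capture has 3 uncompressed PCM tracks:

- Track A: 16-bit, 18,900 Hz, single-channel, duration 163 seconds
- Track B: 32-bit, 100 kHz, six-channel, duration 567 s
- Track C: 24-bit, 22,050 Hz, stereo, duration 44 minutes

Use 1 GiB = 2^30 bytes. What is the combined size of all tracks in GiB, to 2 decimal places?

Track A: 18,900 × 163 × 2 × 1 = 6,161,400 bytes.
Track B: 100,000 × 567 × 4 × 6 = 1,360,800,000 bytes.
Track C: 44 minutes = 2,640 s; 22,050 × 2,640 × 3 × 2 = 349,272,000 bytes.
Total = 1,716,233,400 bytes = 1.60 GiB.

1.60 GiB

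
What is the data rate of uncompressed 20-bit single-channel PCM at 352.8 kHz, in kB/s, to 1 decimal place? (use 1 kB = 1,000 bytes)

882.0 kB/s

Bit rate = 352,800 × 20 × 1 = 7,056,000 bits/s.
7,056,000 / 8 = 882,000 B/s = 882.0 kB/s.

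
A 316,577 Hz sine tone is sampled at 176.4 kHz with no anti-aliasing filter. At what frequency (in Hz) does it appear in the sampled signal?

36,223 Hz

Nyquist = 176,400/2 = 88,200 Hz; 316,577 Hz exceeds it.
Alias = |316,577 − 2×176,400| = |316,577 − 352,800| = 36,223 Hz.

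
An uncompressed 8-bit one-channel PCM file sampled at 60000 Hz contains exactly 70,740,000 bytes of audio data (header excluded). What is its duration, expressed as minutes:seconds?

19:39

Byte rate = 60,000 × 1 × 1 = 60,000 bytes/s.
Duration = 70,740,000 / 60,000 = 1,179 s.
1,179 s = 19:39.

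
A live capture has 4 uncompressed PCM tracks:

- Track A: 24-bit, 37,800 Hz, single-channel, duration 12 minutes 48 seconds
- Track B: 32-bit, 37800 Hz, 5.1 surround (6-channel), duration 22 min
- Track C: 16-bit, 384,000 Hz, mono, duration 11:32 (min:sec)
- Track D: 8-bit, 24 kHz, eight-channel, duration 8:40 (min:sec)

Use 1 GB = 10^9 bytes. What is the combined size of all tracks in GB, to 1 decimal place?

1.9 GB

Track A: 12 minutes 48 seconds = 768 s; 37,800 × 768 × 3 × 1 = 87,091,200 bytes.
Track B: 22 min = 1,320 s; 37,800 × 1,320 × 4 × 6 = 1,197,504,000 bytes.
Track C: 11:32 (min:sec) = 692 s; 384,000 × 692 × 2 × 1 = 531,456,000 bytes.
Track D: 8:40 (min:sec) = 520 s; 24,000 × 520 × 1 × 8 = 99,840,000 bytes.
Total = 1,915,891,200 bytes = 1.9 GB.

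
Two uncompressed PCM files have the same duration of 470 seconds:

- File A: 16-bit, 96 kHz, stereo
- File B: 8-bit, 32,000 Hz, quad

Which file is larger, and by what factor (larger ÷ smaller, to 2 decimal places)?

File A, by a factor of 3.00

File A: 96,000 × 2 × 2 = 384,000 bytes/s.
File B: 32,000 × 1 × 4 = 128,000 bytes/s.
File A is larger; ratio = 180,480,000 / 60,160,000 = 3.00.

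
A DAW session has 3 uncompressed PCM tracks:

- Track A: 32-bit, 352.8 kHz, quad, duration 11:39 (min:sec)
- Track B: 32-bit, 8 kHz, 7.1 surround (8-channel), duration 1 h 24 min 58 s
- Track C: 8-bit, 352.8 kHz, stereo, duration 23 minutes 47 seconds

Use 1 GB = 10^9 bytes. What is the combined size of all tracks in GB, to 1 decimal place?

Track A: 11:39 (min:sec) = 699 s; 352,800 × 699 × 4 × 4 = 3,945,715,200 bytes.
Track B: 1 h 24 min 58 s = 5,098 s; 8,000 × 5,098 × 4 × 8 = 1,305,088,000 bytes.
Track C: 23 minutes 47 seconds = 1,427 s; 352,800 × 1,427 × 1 × 2 = 1,006,891,200 bytes.
Total = 6,257,694,400 bytes = 6.3 GB.

6.3 GB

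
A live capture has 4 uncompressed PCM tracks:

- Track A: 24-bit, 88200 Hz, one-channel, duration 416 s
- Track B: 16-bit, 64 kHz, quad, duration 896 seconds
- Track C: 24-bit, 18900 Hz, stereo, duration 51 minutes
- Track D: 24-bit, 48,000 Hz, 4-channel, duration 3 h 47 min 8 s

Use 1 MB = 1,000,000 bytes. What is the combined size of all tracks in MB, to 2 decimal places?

Track A: 88,200 × 416 × 3 × 1 = 110,073,600 bytes.
Track B: 64,000 × 896 × 2 × 4 = 458,752,000 bytes.
Track C: 51 minutes = 3,060 s; 18,900 × 3,060 × 3 × 2 = 347,004,000 bytes.
Track D: 3 h 47 min 8 s = 13,628 s; 48,000 × 13,628 × 3 × 4 = 7,849,728,000 bytes.
Total = 8,765,557,600 bytes = 8765.56 MB.

8765.56 MB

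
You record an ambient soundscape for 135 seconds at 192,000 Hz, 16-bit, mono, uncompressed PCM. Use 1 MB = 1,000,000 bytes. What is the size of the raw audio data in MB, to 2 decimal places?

Bytes = 192,000 samples/s × 135 s × 2 bytes/sample × 1 ch = 51,840,000 bytes.
51,840,000 / 1,000,000 = 51.84 MB.

51.84 MB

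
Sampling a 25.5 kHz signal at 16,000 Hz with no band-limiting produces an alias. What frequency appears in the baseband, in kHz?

6.5 kHz

Nyquist = 16,000/2 = 8,000 Hz; 25,500 Hz exceeds it.
Alias = |25,500 − 2×16,000| = |25,500 − 32,000| = 6,500 Hz = 6.5 kHz.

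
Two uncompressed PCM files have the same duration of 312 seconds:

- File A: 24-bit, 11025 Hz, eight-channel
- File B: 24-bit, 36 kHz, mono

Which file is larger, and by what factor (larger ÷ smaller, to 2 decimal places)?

File A: 11,025 × 3 × 8 = 264,600 bytes/s.
File B: 36,000 × 3 × 1 = 108,000 bytes/s.
File A is larger; ratio = 82,555,200 / 33,696,000 = 2.45.

File A, by a factor of 2.45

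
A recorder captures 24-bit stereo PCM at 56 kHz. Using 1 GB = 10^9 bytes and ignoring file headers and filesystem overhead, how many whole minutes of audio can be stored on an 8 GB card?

396 minutes

Uncompressed byte rate = 56,000 × 3 × 2 = 336,000 bytes/s.
Capacity = 8 × 1,000,000,000 = 8,000,000,000 bytes.
8,000,000,000 / 336,000 ≈ 23809.52 s → 396 minutes.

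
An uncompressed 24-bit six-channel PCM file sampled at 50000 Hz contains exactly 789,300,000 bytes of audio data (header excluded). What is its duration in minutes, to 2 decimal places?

Byte rate = 50,000 × 3 × 6 = 900,000 bytes/s.
Duration = 789,300,000 / 900,000 = 877 s.
877 s / 60 = 14.62 minutes.

14.62 minutes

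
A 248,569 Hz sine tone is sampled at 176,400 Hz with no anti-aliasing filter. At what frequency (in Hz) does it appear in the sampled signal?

Nyquist = 176,400/2 = 88,200 Hz; 248,569 Hz exceeds it.
Alias = |248,569 − 1×176,400| = |248,569 − 176,400| = 72,169 Hz.

72,169 Hz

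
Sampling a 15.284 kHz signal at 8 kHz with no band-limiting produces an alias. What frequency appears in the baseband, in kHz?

0.716 kHz

Nyquist = 8,000/2 = 4,000 Hz; 15,284 Hz exceeds it.
Alias = |15,284 − 2×8,000| = |15,284 − 16,000| = 716 Hz = 0.716 kHz.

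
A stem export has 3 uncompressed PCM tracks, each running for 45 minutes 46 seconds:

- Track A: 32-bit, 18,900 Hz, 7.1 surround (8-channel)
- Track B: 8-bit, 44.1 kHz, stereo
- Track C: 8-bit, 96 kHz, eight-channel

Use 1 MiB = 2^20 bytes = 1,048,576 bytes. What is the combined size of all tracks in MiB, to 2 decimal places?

3826.05 MiB

45 minutes 46 seconds = 2,746 s.
Track A: 18,900 × 2,746 × 4 × 8 = 1,660,780,800 bytes.
Track B: 44,100 × 2,746 × 1 × 2 = 242,197,200 bytes.
Track C: 96,000 × 2,746 × 1 × 8 = 2,108,928,000 bytes.
Total = 4,011,906,000 bytes = 3826.05 MiB.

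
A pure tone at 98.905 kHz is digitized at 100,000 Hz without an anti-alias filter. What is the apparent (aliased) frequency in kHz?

Nyquist = 100,000/2 = 50,000 Hz; 98,905 Hz exceeds it.
Alias = |98,905 − 1×100,000| = |98,905 − 100,000| = 1,095 Hz = 1.095 kHz.

1.095 kHz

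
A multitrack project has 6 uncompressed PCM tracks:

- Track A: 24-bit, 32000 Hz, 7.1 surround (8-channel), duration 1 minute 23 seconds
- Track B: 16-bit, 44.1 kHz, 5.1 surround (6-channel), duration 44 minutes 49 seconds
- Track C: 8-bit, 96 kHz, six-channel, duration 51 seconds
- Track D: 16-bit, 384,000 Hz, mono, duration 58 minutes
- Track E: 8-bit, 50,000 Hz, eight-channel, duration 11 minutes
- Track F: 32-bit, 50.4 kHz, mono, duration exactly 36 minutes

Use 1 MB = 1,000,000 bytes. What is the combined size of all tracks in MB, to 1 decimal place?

Track A: 1 minute 23 seconds = 83 s; 32,000 × 83 × 3 × 8 = 63,744,000 bytes.
Track B: 44 minutes 49 seconds = 2,689 s; 44,100 × 2,689 × 2 × 6 = 1,423,018,800 bytes.
Track C: 96,000 × 51 × 1 × 6 = 29,376,000 bytes.
Track D: 58 minutes = 3,480 s; 384,000 × 3,480 × 2 × 1 = 2,672,640,000 bytes.
Track E: 11 minutes = 660 s; 50,000 × 660 × 1 × 8 = 264,000,000 bytes.
Track F: exactly 36 minutes = 2,160 s; 50,400 × 2,160 × 4 × 1 = 435,456,000 bytes.
Total = 4,888,234,800 bytes = 4888.2 MB.

4888.2 MB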